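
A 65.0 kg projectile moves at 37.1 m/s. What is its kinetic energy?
KE = ½mv² = ½(65.0)(37.1)² = 44730 J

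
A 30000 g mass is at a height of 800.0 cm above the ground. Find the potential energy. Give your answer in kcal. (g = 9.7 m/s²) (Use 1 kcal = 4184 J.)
Convert to SI: m = 30.0 kg, h = 8.0 m
PE = mgh = (30.0)(9.7)(8.0) = 2328.0 J = 0.5564 kcal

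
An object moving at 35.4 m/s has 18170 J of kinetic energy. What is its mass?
m = 2·KE/v² = 2·18170/(35.4)² = 29.0 kg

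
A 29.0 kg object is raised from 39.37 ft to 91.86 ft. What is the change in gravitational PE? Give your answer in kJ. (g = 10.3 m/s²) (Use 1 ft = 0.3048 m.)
Convert to SI: m = 29.0 kg, Δh = 15.999 m
ΔPE = mgΔh = (29.0)(10.3)(15.999) = 4778.89 J = 4.779 kJ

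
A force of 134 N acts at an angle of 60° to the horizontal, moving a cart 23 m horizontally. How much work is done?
W = F·d·cosθ = (134)(23)cos(60°) = 1541 J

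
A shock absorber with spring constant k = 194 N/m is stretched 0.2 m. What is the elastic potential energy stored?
PE = ½kx² = ½(194)(0.2)² = 3.88 J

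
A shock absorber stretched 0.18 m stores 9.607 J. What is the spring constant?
k = 2·PE/x² = 2·9.607/(0.18)² = 593.0 N/m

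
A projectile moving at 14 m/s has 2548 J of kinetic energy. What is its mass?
m = 2·KE/v² = 2·2548/(14)² = 26.0 kg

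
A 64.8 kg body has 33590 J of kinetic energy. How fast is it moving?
v = √(2·KE/m) = √(2·33590/64.8) = 32.2 m/s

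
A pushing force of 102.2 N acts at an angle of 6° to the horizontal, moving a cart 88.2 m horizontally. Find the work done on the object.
W = F·d·cosθ = (102.2)(88.2)cos(6°) = 8965 J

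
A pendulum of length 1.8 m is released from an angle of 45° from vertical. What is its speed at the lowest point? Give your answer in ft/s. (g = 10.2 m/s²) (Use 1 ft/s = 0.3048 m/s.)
h = L(1 − cosθ) = 1.8(1 − cos45°) = 0.527208 m
v = √(2gh) = √(2·10.2·0.527208) = 3.27949 m/s = 10.76 ft/s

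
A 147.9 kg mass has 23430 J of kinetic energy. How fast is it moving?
v = √(2·KE/m) = √(2·23430/147.9) = 17.8 m/s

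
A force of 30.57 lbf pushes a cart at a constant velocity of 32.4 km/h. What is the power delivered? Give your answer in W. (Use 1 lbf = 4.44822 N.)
Convert to SI: F = 135.982 N, v = 9.0 m/s
P = Fv = (135.982)(9.0) = 1224 W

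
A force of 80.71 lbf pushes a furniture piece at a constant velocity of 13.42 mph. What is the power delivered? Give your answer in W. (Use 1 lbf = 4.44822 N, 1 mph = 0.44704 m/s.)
Convert to SI: F = 359.016 N, v = 5.99928 m/s
P = Fv = (359.016)(5.99928) = 2154 W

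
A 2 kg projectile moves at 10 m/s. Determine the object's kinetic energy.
KE = ½mv² = ½(2)(10)² = 100.0 J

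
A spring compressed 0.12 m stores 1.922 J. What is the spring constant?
k = 2·PE/x² = 2·1.922/(0.12)² = 266.9 N/m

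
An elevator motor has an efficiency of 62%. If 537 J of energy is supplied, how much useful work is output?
W_out = η·W_in = 0.62·537 = 332.94 J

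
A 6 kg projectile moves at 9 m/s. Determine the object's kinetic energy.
KE = ½mv² = ½(6)(9)² = 243.0 J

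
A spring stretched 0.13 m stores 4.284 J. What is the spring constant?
k = 2·PE/x² = 2·4.284/(0.13)² = 507.0 N/m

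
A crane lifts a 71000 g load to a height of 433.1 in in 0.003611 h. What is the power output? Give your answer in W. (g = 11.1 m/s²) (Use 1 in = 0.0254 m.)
Convert to SI: m = 71.0 kg, h = 11.0007 m, t = 12.9996 s
P = mgh/t = (71.0)(11.1)(11.0007)/12.9996 = 666.9 W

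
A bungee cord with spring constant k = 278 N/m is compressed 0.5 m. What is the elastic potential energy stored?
PE = ½kx² = ½(278)(0.5)² = 34.75 J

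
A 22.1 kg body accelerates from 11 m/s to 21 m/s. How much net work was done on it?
W = ΔKE = ½m(v₂² − v₁²) = ½(22.1)(21² − 11²) = 3536.0 J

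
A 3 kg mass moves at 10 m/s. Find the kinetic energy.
KE = ½mv² = ½(3)(10)² = 150.0 J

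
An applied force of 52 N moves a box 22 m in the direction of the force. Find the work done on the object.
W = F·d = (52)(22) = 1144 J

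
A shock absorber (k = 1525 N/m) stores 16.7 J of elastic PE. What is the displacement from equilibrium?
x = √(2·PE/k) = √(2·16.7/1525) = 0.148 m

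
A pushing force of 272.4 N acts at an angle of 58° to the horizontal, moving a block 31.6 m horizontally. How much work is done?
W = F·d·cosθ = (272.4)(31.6)cos(58°) = 4561 J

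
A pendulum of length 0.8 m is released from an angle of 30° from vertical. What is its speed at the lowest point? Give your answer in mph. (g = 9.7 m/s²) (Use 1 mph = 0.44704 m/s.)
h = L(1 − cosθ) = 0.8(1 − cos30°) = 0.10718 m
v = √(2gh) = √(2·9.7·0.10718) = 1.44197 m/s = 3.226 mph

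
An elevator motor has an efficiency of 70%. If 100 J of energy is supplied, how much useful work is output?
W_out = η·W_in = 0.7·100 = 70.0 J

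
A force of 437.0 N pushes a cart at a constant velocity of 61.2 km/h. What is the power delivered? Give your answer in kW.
Convert to SI: F = 437.0 N, v = 17.0 m/s
P = Fv = (437.0)(17.0) = 7429.0 W = 7.429 kW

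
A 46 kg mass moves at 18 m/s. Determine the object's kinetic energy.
KE = ½mv² = ½(46)(18)² = 7452.0 J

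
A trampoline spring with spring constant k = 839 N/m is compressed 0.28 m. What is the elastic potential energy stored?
PE = ½kx² = ½(839)(0.28)² = 32.89 J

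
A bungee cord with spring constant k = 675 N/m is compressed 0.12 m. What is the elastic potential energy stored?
PE = ½kx² = ½(675)(0.12)² = 4.86 J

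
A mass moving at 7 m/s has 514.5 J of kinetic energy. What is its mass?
m = 2·KE/v² = 2·514.5/(7)² = 21.0 kg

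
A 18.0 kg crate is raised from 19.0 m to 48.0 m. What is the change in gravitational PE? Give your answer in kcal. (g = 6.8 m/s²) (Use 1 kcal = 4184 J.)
ΔPE = mgΔh = (18.0)(6.8)(29.0) = 3549.6 J = 0.8484 kcal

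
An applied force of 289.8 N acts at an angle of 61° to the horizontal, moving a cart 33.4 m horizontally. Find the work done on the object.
W = F·d·cosθ = (289.8)(33.4)cos(61°) = 4693 J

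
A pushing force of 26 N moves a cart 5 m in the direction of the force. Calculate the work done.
W = F·d = (26)(5) = 130.0 J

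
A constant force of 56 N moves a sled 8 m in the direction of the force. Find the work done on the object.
W = F·d = (56)(8) = 448.0 J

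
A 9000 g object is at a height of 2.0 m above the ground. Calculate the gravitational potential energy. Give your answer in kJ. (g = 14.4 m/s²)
Convert to SI: m = 9.0 kg, h = 2.0 m
PE = mgh = (9.0)(14.4)(2.0) = 259.2 J = 0.2592 kJ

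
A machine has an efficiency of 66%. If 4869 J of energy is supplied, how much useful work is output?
W_out = η·W_in = 0.66·4869 = 3213.54 J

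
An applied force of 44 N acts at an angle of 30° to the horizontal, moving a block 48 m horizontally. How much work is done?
W = F·d·cosθ = (44)(48)cos(30°) = 1829 J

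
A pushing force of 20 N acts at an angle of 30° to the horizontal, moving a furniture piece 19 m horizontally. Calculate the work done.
W = F·d·cosθ = (20)(19)cos(30°) = 329.1 J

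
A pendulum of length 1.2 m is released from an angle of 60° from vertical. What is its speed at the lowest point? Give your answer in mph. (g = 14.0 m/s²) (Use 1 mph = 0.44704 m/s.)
h = L(1 − cosθ) = 1.2(1 − cos60°) = 0.6 m
v = √(2gh) = √(2·14.0·0.6) = 4.09878 m/s = 9.169 mph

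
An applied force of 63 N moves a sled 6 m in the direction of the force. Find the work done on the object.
W = F·d = (63)(6) = 378.0 J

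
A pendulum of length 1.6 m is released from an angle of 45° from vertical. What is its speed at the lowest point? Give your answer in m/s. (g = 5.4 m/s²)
h = L(1 − cosθ) = 1.6(1 − cos45°) = 0.468629 m
v = √(2gh) = √(2·5.4·0.468629) = 2.25 m/s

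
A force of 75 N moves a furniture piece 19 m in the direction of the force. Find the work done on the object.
W = F·d = (75)(19) = 1425 J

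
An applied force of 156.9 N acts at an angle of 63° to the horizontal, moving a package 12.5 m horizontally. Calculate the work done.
W = F·d·cosθ = (156.9)(12.5)cos(63°) = 890.4 J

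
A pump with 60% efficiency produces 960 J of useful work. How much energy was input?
W_in = W_out/η = 960/0.6 = 1600 J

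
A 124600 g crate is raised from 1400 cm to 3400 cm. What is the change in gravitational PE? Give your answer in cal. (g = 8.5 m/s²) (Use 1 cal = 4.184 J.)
Convert to SI: m = 124.6 kg, Δh = 20.0 m
ΔPE = mgΔh = (124.6)(8.5)(20.0) = 21182.0 J = 5063 cal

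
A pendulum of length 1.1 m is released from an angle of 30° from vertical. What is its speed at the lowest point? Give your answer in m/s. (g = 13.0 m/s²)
h = L(1 − cosθ) = 1.1(1 − cos30°) = 0.147372 m
v = √(2gh) = √(2·13.0·0.147372) = 1.957 m/s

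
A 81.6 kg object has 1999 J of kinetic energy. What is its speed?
v = √(2·KE/m) = √(2·1999/81.6) = 7.0 m/s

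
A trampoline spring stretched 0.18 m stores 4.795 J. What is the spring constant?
k = 2·PE/x² = 2·4.795/(0.18)² = 296.0 N/m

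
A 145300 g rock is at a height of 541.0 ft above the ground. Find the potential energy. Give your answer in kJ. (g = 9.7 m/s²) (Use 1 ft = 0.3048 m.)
Convert to SI: m = 145.3 kg, h = 164.897 m
PE = mgh = (145.3)(9.7)(164.897) = 232407 J = 232.4 kJ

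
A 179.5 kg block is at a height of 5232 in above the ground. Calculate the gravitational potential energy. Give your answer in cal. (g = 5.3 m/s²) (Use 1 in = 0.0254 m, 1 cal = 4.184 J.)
Convert to SI: m = 179.5 kg, h = 132.893 m
PE = mgh = (179.5)(5.3)(132.893) = 126428 J = 30220 cal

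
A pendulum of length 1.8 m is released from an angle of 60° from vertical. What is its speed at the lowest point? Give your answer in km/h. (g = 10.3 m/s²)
h = L(1 − cosθ) = 1.8(1 − cos60°) = 0.9 m
v = √(2gh) = √(2·10.3·0.9) = 4.30581 m/s = 15.5 km/h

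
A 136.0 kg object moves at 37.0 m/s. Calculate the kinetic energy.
KE = ½mv² = ½(136.0)(37.0)² = 93090 J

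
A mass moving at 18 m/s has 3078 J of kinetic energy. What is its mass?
m = 2·KE/v² = 2·3078/(18)² = 19.0 kg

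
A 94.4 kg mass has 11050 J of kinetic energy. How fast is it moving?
v = √(2·KE/m) = √(2·11050/94.4) = 15.3 m/s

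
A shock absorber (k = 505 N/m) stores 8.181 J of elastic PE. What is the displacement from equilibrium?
x = √(2·PE/k) = √(2·8.181/505) = 0.18 m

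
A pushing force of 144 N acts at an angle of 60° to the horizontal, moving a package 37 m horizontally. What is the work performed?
W = F·d·cosθ = (144)(37)cos(60°) = 2664 J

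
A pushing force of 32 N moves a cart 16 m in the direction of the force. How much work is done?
W = F·d = (32)(16) = 512.0 J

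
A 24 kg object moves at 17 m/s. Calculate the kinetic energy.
KE = ½mv² = ½(24)(17)² = 3468.0 J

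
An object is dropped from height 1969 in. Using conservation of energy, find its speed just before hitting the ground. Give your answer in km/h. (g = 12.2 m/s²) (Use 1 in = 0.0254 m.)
Convert to SI: h = 50.0126 m
mgh = ½mv² ⇒ v = √(2gh) = √(2·12.2·50.0126) = 34.9329 m/s = 125.8 km/h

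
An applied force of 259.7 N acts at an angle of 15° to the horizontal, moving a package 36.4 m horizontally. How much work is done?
W = F·d·cosθ = (259.7)(36.4)cos(15°) = 9131 J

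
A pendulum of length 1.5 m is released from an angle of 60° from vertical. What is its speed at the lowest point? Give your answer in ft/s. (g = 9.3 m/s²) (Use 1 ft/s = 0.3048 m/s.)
h = L(1 − cosθ) = 1.5(1 − cos60°) = 0.75 m
v = √(2gh) = √(2·9.3·0.75) = 3.73497 m/s = 12.25 ft/s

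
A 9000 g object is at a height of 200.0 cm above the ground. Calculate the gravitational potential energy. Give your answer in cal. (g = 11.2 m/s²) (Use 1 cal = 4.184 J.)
Convert to SI: m = 9.0 kg, h = 2.0 m
PE = mgh = (9.0)(11.2)(2.0) = 201.6 J = 48.18 cal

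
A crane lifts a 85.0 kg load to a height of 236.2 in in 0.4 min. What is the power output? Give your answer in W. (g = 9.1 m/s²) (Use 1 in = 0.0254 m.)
Convert to SI: m = 85.0 kg, h = 5.99948 m, t = 24.0 s
P = mgh/t = (85.0)(9.1)(5.99948)/24.0 = 193.4 W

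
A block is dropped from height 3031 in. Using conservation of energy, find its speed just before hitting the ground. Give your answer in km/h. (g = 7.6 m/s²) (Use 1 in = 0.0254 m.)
Convert to SI: h = 76.9874 m
mgh = ½mv² ⇒ v = √(2gh) = √(2·7.6·76.9874) = 34.2083 m/s = 123.1 km/h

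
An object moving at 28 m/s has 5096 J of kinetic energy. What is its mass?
m = 2·KE/v² = 2·5096/(28)² = 13.0 kg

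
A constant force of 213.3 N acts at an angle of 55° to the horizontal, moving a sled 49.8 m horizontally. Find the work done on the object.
W = F·d·cosθ = (213.3)(49.8)cos(55°) = 6093 J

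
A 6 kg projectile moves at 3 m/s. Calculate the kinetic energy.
KE = ½mv² = ½(6)(3)² = 27.0 J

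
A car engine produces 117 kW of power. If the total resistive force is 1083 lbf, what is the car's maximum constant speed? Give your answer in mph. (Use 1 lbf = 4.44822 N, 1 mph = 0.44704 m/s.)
Convert to SI: F = 4817.42 N
P = Fv ⇒ v = P/F = 117000 W/4817.42 N = 24.2868 m/s = 54.33 mph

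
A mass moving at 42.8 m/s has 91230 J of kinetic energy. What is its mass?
m = 2·KE/v² = 2·91230/(42.8)² = 99.6 kg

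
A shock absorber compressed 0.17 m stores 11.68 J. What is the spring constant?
k = 2·PE/x² = 2·11.68/(0.17)² = 808.3 N/m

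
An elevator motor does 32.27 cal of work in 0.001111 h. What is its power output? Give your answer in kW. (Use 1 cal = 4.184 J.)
Convert to SI: W = 135.018 J, t = 3.9996 s
P = W/t = 135.018/3.9996 = 33.7578 W = 0.03376 kW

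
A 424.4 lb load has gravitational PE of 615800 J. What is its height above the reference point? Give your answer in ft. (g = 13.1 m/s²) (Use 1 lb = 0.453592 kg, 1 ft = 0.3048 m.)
Convert to SI: m = 192.504 kg, PE = 615800 J
h = PE/(mg) = 615800/(192.504·13.1) = 244.19 m = 801.1 ft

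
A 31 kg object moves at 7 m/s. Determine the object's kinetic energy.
KE = ½mv² = ½(31)(7)² = 759.5 J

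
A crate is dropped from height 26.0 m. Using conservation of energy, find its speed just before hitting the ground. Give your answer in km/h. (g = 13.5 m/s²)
mgh = ½mv² ⇒ v = √(2gh) = √(2·13.5·26.0) = 26.4953 m/s = 95.38 km/h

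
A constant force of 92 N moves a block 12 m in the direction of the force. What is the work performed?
W = F·d = (92)(12) = 1104 J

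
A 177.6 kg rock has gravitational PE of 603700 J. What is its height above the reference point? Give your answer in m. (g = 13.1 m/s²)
h = PE/(mg) = 603700/(177.6·13.1) = 259.5 m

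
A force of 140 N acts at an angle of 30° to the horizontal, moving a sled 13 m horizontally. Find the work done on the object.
W = F·d·cosθ = (140)(13)cos(30°) = 1576 J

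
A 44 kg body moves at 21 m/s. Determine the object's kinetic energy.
KE = ½mv² = ½(44)(21)² = 9702.0 J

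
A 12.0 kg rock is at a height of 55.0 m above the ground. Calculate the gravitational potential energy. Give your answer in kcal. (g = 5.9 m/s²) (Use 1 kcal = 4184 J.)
PE = mgh = (12.0)(5.9)(55.0) = 3894.0 J = 0.9307 kcal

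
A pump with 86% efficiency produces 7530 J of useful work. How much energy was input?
W_in = W_out/η = 7530/0.86 = 8756 J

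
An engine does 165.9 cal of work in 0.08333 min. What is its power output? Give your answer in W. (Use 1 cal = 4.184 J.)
Convert to SI: W = 694.126 J, t = 4.9998 s
P = W/t = 694.126/4.9998 = 138.8 W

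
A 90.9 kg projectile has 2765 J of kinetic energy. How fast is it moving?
v = √(2·KE/m) = √(2·2765/90.9) = 7.8 m/s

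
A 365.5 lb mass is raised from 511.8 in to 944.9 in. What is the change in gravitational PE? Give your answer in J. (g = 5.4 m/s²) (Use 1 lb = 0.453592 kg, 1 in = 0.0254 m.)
Convert to SI: m = 165.788 kg, Δh = 11.0007 m
ΔPE = mgΔh = (165.788)(5.4)(11.0007) = 9848 J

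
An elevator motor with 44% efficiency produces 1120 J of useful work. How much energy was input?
W_in = W_out/η = 1120/0.44 = 2545 J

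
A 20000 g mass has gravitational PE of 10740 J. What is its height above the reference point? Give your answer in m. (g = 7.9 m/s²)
Convert to SI: m = 20.0 kg, PE = 10740.0 J
h = PE/(mg) = 10740.0/(20.0·7.9) = 67.97 m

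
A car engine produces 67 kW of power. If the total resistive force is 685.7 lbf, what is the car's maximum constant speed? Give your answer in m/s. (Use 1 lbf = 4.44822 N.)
Convert to SI: F = 3050.14 N
P = Fv ⇒ v = P/F = 67000 W/3050.14 N = 21.97 m/s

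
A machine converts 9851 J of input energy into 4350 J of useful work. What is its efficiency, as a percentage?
η = W_out/W_in = 4350/9851 = 44.16%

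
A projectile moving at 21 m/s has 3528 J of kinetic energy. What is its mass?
m = 2·KE/v² = 2·3528/(21)² = 16.0 kg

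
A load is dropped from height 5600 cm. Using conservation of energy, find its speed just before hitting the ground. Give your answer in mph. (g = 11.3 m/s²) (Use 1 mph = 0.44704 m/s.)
Convert to SI: h = 56.0 m
mgh = ½mv² ⇒ v = √(2gh) = √(2·11.3·56.0) = 35.5753 m/s = 79.58 mph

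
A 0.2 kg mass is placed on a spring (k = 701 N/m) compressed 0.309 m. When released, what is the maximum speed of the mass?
½kx² = ½mv² ⇒ v = x√(k/m) = (0.309)√(701/0.2) = 18.29 m/s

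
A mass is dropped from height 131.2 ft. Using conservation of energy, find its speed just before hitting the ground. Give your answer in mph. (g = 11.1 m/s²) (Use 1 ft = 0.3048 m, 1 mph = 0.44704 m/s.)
Convert to SI: h = 39.9898 m
mgh = ½mv² ⇒ v = √(2gh) = √(2·11.1·39.9898) = 29.7955 m/s = 66.65 mph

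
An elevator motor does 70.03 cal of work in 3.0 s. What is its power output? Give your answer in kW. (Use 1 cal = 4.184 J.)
Convert to SI: W = 293.006 J, t = 3.0 s
P = W/t = 293.006/3.0 = 97.6685 W = 0.09767 kW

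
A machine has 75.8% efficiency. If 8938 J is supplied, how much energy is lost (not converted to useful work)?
W_lost = W_in(1 − η) = 8938·(1 − 0.758) = 2163 J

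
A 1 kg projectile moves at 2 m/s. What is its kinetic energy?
KE = ½mv² = ½(1)(2)² = 2.0 J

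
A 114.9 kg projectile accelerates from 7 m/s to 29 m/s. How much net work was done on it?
W = ΔKE = ½m(v₂² − v₁²) = ½(114.9)(29² − 7²) = 45500.4 J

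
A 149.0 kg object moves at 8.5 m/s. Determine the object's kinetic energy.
KE = ½mv² = ½(149.0)(8.5)² = 5383 J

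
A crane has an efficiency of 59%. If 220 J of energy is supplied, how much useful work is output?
W_out = η·W_in = 0.59·220 = 129.8 J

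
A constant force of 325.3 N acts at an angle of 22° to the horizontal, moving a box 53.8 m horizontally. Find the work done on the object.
W = F·d·cosθ = (325.3)(53.8)cos(22°) = 16230 J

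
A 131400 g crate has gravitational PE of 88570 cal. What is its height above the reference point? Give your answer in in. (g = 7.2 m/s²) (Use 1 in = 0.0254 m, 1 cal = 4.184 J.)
Convert to SI: m = 131.4 kg, PE = 370577 J
h = PE/(mg) = 370577/(131.4·7.2) = 391.697 m = 15420 in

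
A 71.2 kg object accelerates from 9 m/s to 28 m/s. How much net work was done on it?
W = ΔKE = ½m(v₂² − v₁²) = ½(71.2)(28² − 9²) = 25026.8 J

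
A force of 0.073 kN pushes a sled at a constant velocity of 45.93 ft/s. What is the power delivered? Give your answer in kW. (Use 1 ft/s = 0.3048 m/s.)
Convert to SI: F = 73.0 N, v = 13.9995 m/s
P = Fv = (73.0)(13.9995) = 1021.96 W = 1.022 kW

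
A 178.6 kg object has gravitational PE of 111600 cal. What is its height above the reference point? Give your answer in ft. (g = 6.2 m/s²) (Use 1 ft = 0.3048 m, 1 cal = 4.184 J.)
Convert to SI: m = 178.6 kg, PE = 466934 J
h = PE/(mg) = 466934/(178.6·6.2) = 421.68 m = 1383 ft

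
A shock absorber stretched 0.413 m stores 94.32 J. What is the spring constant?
k = 2·PE/x² = 2·94.32/(0.413)² = 1106 N/m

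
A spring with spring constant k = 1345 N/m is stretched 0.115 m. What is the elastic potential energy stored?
PE = ½kx² = ½(1345)(0.115)² = 8.894 J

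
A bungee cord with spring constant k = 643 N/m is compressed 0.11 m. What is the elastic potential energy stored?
PE = ½kx² = ½(643)(0.11)² = 3.89 J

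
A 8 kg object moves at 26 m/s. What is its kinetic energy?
KE = ½mv² = ½(8)(26)² = 2704.0 J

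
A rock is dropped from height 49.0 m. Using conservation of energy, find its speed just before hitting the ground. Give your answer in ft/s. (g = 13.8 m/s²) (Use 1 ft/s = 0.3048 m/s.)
mgh = ½mv² ⇒ v = √(2gh) = √(2·13.8·49.0) = 36.775 m/s = 120.7 ft/s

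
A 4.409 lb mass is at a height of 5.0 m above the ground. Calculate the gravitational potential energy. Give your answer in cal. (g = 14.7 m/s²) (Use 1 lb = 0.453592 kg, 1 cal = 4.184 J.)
Convert to SI: m = 1.99989 kg, h = 5.0 m
PE = mgh = (1.99989)(14.7)(5.0) = 146.992 J = 35.13 cal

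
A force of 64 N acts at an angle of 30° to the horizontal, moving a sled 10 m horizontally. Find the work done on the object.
W = F·d·cosθ = (64)(10)cos(30°) = 554.3 J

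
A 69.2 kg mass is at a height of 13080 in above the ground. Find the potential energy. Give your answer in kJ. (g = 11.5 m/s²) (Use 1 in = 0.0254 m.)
Convert to SI: m = 69.2 kg, h = 332.232 m
PE = mgh = (69.2)(11.5)(332.232) = 264390 J = 264.4 kJ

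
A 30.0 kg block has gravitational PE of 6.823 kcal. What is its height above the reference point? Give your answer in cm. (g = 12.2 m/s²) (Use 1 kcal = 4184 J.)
Convert to SI: m = 30.0 kg, PE = 28547.4 J
h = PE/(mg) = 28547.4/(30.0·12.2) = 77.9984 m = 7800 cm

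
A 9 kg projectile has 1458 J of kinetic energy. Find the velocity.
v = √(2·KE/m) = √(2·1458/9) = 18.0 m/s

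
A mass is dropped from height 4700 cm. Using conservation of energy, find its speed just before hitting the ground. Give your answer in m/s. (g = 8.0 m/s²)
Convert to SI: h = 47.0 m
mgh = ½mv² ⇒ v = √(2gh) = √(2·8.0·47.0) = 27.42 m/s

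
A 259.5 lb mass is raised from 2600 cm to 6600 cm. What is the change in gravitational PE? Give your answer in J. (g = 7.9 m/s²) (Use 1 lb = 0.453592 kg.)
Convert to SI: m = 117.707 kg, Δh = 40.0 m
ΔPE = mgΔh = (117.707)(7.9)(40.0) = 37200 J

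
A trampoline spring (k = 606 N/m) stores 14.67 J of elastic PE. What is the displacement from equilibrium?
x = √(2·PE/k) = √(2·14.67/606) = 0.22 m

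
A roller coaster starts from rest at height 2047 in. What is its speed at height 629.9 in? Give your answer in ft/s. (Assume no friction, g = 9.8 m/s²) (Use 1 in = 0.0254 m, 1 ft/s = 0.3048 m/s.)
Convert to SI: h₁−h₂ = 35.9943 m
mgh₁ = mgh₂ + ½mv² ⇒ v = √(2g(h₁−h₂)) = √(2·9.8·35.9943) = 26.561 m/s = 87.14 ft/s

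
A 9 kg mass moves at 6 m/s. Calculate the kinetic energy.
KE = ½mv² = ½(9)(6)² = 162.0 J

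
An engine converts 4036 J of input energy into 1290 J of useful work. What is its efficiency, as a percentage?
η = W_out/W_in = 1290/4036 = 31.96%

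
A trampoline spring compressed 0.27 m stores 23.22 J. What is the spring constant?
k = 2·PE/x² = 2·23.22/(0.27)² = 637.0 N/m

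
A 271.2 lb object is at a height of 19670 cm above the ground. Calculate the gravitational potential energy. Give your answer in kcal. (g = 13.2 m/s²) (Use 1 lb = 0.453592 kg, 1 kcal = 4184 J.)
Convert to SI: m = 123.014 kg, h = 196.7 m
PE = mgh = (123.014)(13.2)(196.7) = 319399 J = 76.34 kcal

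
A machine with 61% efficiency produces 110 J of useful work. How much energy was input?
W_in = W_out/η = 110/0.61 = 180.3 J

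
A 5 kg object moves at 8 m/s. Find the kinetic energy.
KE = ½mv² = ½(5)(8)² = 160.0 J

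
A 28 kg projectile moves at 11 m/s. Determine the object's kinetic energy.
KE = ½mv² = ½(28)(11)² = 1694.0 J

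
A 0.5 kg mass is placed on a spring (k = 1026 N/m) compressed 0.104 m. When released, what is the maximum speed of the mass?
½kx² = ½mv² ⇒ v = x√(k/m) = (0.104)√(1026/0.5) = 4.711 m/s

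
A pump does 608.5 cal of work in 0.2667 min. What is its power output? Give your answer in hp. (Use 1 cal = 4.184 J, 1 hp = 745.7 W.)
Convert to SI: W = 2545.96 J, t = 16.002 s
P = W/t = 2545.96/16.002 = 159.103 W = 0.2134 hp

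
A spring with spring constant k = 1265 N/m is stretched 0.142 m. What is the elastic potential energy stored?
PE = ½kx² = ½(1265)(0.142)² = 12.75 J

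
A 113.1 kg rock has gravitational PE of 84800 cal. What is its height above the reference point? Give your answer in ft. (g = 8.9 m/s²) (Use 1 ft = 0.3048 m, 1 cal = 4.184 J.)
Convert to SI: m = 113.1 kg, PE = 354803 J
h = PE/(mg) = 354803/(113.1·8.9) = 352.48 m = 1156 ft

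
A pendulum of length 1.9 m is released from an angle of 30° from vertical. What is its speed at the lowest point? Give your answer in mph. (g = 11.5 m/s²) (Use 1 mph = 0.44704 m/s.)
h = L(1 − cosθ) = 1.9(1 − cos30°) = 0.254552 m
v = √(2gh) = √(2·11.5·0.254552) = 2.41965 m/s = 5.413 mph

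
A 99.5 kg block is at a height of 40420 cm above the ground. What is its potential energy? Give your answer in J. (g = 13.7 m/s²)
Convert to SI: m = 99.5 kg, h = 404.2 m
PE = mgh = (99.5)(13.7)(404.2) = 551000 J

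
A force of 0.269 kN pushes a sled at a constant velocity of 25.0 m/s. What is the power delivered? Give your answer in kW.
Convert to SI: F = 269.0 N, v = 25.0 m/s
P = Fv = (269.0)(25.0) = 6725.0 W = 6.725 kW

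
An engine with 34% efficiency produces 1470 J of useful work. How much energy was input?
W_in = W_out/η = 1470/0.34 = 4324 J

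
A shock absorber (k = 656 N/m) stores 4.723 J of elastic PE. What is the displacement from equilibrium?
x = √(2·PE/k) = √(2·4.723/656) = 0.12 m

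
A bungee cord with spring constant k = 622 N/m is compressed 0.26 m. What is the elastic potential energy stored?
PE = ½kx² = ½(622)(0.26)² = 21.02 J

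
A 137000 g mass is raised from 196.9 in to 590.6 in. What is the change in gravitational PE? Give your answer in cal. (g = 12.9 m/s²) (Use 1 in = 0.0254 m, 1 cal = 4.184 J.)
Convert to SI: m = 137.0 kg, Δh = 9.99998 m
ΔPE = mgΔh = (137.0)(12.9)(9.99998) = 17673.0 J = 4224 cal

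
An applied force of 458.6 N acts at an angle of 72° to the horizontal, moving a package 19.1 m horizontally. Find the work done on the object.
W = F·d·cosθ = (458.6)(19.1)cos(72°) = 2707 J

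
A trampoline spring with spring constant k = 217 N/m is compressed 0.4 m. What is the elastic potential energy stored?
PE = ½kx² = ½(217)(0.4)² = 17.36 J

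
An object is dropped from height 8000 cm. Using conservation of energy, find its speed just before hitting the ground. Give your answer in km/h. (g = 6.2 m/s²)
Convert to SI: h = 80.0 m
mgh = ½mv² ⇒ v = √(2gh) = √(2·6.2·80.0) = 31.496 m/s = 113.4 km/h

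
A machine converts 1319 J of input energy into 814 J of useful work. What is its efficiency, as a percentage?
η = W_out/W_in = 814/1319 = 61.71%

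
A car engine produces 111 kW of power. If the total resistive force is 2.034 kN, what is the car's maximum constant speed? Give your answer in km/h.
Convert to SI: F = 2034.0 N
P = Fv ⇒ v = P/F = 111000 W/2034.0 N = 54.5723 m/s = 196.5 km/h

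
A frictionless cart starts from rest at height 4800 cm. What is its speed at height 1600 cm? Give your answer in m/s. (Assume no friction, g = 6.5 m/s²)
Convert to SI: h₁−h₂ = 32.0 m
mgh₁ = mgh₂ + ½mv² ⇒ v = √(2g(h₁−h₂)) = √(2·6.5·32.0) = 20.4 m/s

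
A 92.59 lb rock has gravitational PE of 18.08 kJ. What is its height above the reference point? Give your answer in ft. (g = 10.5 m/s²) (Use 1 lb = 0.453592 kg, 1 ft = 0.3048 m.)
Convert to SI: m = 41.9981 kg, PE = 18080.0 J
h = PE/(mg) = 18080.0/(41.9981·10.5) = 40.9996 m = 134.5 ft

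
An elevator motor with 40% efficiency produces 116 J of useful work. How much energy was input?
W_in = W_out/η = 116/0.4 = 290.0 J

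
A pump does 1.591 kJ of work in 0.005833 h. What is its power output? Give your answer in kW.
Convert to SI: W = 1591.0 J, t = 20.9988 s
P = W/t = 1591.0/20.9988 = 75.7662 W = 0.07577 kW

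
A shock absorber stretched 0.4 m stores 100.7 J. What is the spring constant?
k = 2·PE/x² = 2·100.7/(0.4)² = 1259 N/m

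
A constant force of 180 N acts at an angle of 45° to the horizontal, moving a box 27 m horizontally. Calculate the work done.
W = F·d·cosθ = (180)(27)cos(45°) = 3437 J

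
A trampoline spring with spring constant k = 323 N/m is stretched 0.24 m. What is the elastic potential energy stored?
PE = ½kx² = ½(323)(0.24)² = 9.302 J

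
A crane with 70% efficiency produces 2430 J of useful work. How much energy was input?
W_in = W_out/η = 2430/0.7 = 3471 J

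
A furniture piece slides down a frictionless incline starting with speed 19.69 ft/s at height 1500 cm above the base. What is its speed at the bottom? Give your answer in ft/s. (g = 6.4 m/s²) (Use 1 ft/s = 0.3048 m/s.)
Convert to SI: v₀ = 6.00151 m/s, h = 15.0 m
½mv₀² + mgh = ½mv² ⇒ v = √(v₀² + 2gh) = √(6.00151² + 2·6.4·15.0) = 15.1003 m/s = 49.54 ft/s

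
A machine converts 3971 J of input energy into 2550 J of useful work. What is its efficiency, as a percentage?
η = W_out/W_in = 2550/3971 = 64.22%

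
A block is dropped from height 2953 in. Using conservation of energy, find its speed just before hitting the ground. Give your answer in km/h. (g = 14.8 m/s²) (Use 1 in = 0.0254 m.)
Convert to SI: h = 75.0062 m
mgh = ½mv² ⇒ v = √(2gh) = √(2·14.8·75.0062) = 47.1188 m/s = 169.6 km/h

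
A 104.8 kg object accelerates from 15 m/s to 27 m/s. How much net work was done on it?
W = ΔKE = ½m(v₂² − v₁²) = ½(104.8)(27² − 15²) = 26409.6 J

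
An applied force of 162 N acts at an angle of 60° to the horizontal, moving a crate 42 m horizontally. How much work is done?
W = F·d·cosθ = (162)(42)cos(60°) = 3402 J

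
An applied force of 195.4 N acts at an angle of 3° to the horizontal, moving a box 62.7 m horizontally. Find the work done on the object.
W = F·d·cosθ = (195.4)(62.7)cos(3°) = 12230 J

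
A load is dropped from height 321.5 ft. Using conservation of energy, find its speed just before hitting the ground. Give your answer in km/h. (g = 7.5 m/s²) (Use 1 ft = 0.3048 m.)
Convert to SI: h = 97.9932 m
mgh = ½mv² ⇒ v = √(2gh) = √(2·7.5·97.9932) = 38.3392 m/s = 138.0 km/h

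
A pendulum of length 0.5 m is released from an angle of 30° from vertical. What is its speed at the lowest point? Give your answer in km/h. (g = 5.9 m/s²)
h = L(1 − cosθ) = 0.5(1 − cos30°) = 0.0669873 m
v = √(2gh) = √(2·5.9·0.0669873) = 0.889073 m/s = 3.201 km/h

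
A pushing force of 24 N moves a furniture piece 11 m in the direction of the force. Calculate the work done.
W = F·d = (24)(11) = 264.0 J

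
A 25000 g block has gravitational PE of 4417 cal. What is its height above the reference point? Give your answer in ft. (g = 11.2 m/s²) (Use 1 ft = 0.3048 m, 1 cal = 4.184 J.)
Convert to SI: m = 25.0 kg, PE = 18480.7 J
h = PE/(mg) = 18480.7/(25.0·11.2) = 66.0026 m = 216.5 ft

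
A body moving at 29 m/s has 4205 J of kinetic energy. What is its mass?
m = 2·KE/v² = 2·4205/(29)² = 10.0 kg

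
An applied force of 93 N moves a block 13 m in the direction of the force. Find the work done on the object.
W = F·d = (93)(13) = 1209 J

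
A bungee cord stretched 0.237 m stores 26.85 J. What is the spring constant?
k = 2·PE/x² = 2·26.85/(0.237)² = 956.0 N/m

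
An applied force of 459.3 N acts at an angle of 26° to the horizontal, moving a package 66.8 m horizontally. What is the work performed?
W = F·d·cosθ = (459.3)(66.8)cos(26°) = 27580 J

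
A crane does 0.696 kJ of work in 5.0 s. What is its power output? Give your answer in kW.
Convert to SI: W = 696.0 J, t = 5.0 s
P = W/t = 696.0/5.0 = 139.2 W = 0.1392 kW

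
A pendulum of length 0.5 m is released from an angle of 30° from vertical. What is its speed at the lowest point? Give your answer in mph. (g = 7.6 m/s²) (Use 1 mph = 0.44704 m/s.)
h = L(1 − cosθ) = 0.5(1 − cos30°) = 0.0669873 m
v = √(2gh) = √(2·7.6·0.0669873) = 1.00906 m/s = 2.257 mph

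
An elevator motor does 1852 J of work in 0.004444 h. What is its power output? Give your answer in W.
Convert to SI: W = 1852.0 J, t = 15.9984 s
P = W/t = 1852.0/15.9984 = 115.8 W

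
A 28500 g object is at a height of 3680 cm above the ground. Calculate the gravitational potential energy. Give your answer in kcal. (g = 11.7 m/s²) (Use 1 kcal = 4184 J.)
Convert to SI: m = 28.5 kg, h = 36.8 m
PE = mgh = (28.5)(11.7)(36.8) = 12271.0 J = 2.933 kcal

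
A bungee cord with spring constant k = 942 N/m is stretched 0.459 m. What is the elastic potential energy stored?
PE = ½kx² = ½(942)(0.459)² = 99.23 J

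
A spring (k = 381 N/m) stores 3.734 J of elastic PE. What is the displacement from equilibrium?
x = √(2·PE/k) = √(2·3.734/381) = 0.14 m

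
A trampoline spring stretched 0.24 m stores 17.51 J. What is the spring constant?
k = 2·PE/x² = 2·17.51/(0.24)² = 608.0 N/m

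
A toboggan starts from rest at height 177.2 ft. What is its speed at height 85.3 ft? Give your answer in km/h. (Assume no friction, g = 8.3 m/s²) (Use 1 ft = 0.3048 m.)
Convert to SI: h₁−h₂ = 28.0111 m
mgh₁ = mgh₂ + ½mv² ⇒ v = √(2g(h₁−h₂)) = √(2·8.3·28.0111) = 21.5635 m/s = 77.63 km/h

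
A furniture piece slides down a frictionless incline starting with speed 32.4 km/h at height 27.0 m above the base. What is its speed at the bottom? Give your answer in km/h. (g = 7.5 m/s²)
Convert to SI: v₀ = 9.0 m/s, h = 27.0 m
½mv₀² + mgh = ½mv² ⇒ v = √(v₀² + 2gh) = √(9.0² + 2·7.5·27.0) = 22.0454 m/s = 79.36 km/h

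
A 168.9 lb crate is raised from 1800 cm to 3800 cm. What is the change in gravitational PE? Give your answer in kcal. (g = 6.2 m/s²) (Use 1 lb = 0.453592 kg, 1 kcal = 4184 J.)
Convert to SI: m = 76.6117 kg, Δh = 20.0 m
ΔPE = mgΔh = (76.6117)(6.2)(20.0) = 9499.85 J = 2.271 kcal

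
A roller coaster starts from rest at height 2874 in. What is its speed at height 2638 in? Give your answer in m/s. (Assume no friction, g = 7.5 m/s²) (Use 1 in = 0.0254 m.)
Convert to SI: h₁−h₂ = 5.9944 m
mgh₁ = mgh₂ + ½mv² ⇒ v = √(2g(h₁−h₂)) = √(2·7.5·5.9944) = 9.482 m/s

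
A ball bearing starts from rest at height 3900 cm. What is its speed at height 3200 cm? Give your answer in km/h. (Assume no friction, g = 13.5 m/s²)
Convert to SI: h₁−h₂ = 7.0 m
mgh₁ = mgh₂ + ½mv² ⇒ v = √(2g(h₁−h₂)) = √(2·13.5·7.0) = 13.7477 m/s = 49.49 km/h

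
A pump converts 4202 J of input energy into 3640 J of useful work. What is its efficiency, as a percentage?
η = W_out/W_in = 3640/4202 = 86.63%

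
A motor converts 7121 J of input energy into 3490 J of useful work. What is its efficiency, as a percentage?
η = W_out/W_in = 3490/7121 = 49.01%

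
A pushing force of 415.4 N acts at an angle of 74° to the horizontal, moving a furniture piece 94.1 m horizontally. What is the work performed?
W = F·d·cosθ = (415.4)(94.1)cos(74°) = 10770 J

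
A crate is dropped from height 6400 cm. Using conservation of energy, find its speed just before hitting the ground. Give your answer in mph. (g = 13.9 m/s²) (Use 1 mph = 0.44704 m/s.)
Convert to SI: h = 64.0 m
mgh = ½mv² ⇒ v = √(2gh) = √(2·13.9·64.0) = 42.1806 m/s = 94.36 mph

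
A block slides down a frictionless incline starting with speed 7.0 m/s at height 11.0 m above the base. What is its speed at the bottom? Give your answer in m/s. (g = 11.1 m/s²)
½mv₀² + mgh = ½mv² ⇒ v = √(v₀² + 2gh) = √(7.0² + 2·11.1·11.0) = 17.12 m/s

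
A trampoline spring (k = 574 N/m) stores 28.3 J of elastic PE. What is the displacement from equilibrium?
x = √(2·PE/k) = √(2·28.3/574) = 0.314 m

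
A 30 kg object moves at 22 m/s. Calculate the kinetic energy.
KE = ½mv² = ½(30)(22)² = 7260.0 J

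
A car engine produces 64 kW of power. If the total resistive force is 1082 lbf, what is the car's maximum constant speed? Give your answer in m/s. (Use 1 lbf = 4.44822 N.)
Convert to SI: F = 4812.97 N
P = Fv ⇒ v = P/F = 64000 W/4812.97 N = 13.3 m/s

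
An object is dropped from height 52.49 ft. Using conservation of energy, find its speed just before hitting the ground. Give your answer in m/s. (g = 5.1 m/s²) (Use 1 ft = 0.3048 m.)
Convert to SI: h = 15.999 m
mgh = ½mv² ⇒ v = √(2gh) = √(2·5.1·15.999) = 12.77 m/s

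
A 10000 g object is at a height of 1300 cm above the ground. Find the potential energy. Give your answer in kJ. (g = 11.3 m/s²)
Convert to SI: m = 10.0 kg, h = 13.0 m
PE = mgh = (10.0)(11.3)(13.0) = 1469.0 J = 1.469 kJ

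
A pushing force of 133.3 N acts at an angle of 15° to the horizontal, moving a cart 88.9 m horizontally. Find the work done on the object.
W = F·d·cosθ = (133.3)(88.9)cos(15°) = 11450 J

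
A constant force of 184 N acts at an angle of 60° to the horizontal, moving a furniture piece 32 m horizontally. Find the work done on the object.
W = F·d·cosθ = (184)(32)cos(60°) = 2944 J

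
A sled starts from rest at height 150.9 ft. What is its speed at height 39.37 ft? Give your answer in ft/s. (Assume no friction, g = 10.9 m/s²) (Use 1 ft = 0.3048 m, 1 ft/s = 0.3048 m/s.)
Convert to SI: h₁−h₂ = 33.9943 m
mgh₁ = mgh₂ + ½mv² ⇒ v = √(2g(h₁−h₂)) = √(2·10.9·33.9943) = 27.2227 m/s = 89.31 ft/s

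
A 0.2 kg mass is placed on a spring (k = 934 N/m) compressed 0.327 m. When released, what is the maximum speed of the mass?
½kx² = ½mv² ⇒ v = x√(k/m) = (0.327)√(934/0.2) = 22.35 m/s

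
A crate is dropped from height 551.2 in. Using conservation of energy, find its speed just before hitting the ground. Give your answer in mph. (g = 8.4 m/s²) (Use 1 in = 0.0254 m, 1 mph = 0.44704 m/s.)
Convert to SI: h = 14.0005 m
mgh = ½mv² ⇒ v = √(2gh) = √(2·8.4·14.0005) = 15.3365 m/s = 34.31 mph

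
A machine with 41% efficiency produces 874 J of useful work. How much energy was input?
W_in = W_out/η = 874/0.41 = 2132 J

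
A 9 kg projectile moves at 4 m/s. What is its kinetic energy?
KE = ½mv² = ½(9)(4)² = 72.0 J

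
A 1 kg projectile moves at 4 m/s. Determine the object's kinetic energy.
KE = ½mv² = ½(1)(4)² = 8.0 J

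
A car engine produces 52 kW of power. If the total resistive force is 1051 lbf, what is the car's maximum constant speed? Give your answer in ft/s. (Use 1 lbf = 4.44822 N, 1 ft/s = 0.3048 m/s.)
Convert to SI: F = 4675.08 N
P = Fv ⇒ v = P/F = 52000 W/4675.08 N = 11.1228 m/s = 36.49 ft/s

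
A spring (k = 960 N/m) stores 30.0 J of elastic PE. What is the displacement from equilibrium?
x = √(2·PE/k) = √(2·30.0/960) = 0.25 m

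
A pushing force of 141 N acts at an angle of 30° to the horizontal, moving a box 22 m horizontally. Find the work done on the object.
W = F·d·cosθ = (141)(22)cos(30°) = 2686 J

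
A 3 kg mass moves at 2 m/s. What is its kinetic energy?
KE = ½mv² = ½(3)(2)² = 6.0 J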